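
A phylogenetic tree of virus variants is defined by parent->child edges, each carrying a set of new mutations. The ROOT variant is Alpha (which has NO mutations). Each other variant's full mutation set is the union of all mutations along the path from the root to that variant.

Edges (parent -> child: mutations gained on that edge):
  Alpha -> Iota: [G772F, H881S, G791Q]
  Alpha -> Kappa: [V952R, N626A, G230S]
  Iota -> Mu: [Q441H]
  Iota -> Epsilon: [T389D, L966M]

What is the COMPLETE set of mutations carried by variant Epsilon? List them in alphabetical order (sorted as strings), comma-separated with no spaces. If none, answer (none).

At Alpha: gained [] -> total []
At Iota: gained ['G772F', 'H881S', 'G791Q'] -> total ['G772F', 'G791Q', 'H881S']
At Epsilon: gained ['T389D', 'L966M'] -> total ['G772F', 'G791Q', 'H881S', 'L966M', 'T389D']

Answer: G772F,G791Q,H881S,L966M,T389D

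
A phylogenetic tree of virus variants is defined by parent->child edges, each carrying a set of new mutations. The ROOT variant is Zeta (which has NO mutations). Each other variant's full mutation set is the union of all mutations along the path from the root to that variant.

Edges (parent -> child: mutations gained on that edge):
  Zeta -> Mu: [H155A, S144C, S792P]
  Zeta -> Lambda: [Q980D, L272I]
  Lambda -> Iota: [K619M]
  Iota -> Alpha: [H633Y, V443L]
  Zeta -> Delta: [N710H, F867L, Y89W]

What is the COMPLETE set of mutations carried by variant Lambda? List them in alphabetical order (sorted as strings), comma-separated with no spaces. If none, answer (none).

Answer: L272I,Q980D

Derivation:
At Zeta: gained [] -> total []
At Lambda: gained ['Q980D', 'L272I'] -> total ['L272I', 'Q980D']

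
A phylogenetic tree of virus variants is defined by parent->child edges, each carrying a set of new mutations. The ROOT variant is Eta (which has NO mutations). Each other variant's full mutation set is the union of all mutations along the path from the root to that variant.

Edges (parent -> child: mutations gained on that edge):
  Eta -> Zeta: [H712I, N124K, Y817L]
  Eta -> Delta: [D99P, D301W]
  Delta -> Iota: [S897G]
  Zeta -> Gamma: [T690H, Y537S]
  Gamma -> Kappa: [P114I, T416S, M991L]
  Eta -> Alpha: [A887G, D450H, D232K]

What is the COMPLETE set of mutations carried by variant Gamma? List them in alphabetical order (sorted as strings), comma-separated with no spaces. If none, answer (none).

At Eta: gained [] -> total []
At Zeta: gained ['H712I', 'N124K', 'Y817L'] -> total ['H712I', 'N124K', 'Y817L']
At Gamma: gained ['T690H', 'Y537S'] -> total ['H712I', 'N124K', 'T690H', 'Y537S', 'Y817L']

Answer: H712I,N124K,T690H,Y537S,Y817L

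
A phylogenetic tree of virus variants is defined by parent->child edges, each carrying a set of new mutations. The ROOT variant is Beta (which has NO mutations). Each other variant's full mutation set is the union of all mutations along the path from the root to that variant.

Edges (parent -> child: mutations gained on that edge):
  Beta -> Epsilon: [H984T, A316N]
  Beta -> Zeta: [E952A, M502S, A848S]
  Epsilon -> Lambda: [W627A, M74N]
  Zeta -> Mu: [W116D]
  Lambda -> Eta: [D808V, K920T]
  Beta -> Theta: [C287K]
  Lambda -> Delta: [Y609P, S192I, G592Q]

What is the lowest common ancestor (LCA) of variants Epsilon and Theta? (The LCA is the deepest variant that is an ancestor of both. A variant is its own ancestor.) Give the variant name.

Path from root to Epsilon: Beta -> Epsilon
  ancestors of Epsilon: {Beta, Epsilon}
Path from root to Theta: Beta -> Theta
  ancestors of Theta: {Beta, Theta}
Common ancestors: {Beta}
Walk up from Theta: Theta (not in ancestors of Epsilon), Beta (in ancestors of Epsilon)
Deepest common ancestor (LCA) = Beta

Answer: Beta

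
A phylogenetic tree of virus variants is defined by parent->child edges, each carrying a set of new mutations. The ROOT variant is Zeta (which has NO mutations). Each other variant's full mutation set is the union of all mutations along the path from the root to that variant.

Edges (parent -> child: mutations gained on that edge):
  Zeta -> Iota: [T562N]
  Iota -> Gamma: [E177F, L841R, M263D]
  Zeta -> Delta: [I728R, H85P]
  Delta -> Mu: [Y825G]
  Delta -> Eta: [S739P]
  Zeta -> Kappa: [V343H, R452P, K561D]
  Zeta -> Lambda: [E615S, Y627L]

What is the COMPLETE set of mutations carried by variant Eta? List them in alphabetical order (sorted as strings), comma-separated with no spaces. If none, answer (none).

At Zeta: gained [] -> total []
At Delta: gained ['I728R', 'H85P'] -> total ['H85P', 'I728R']
At Eta: gained ['S739P'] -> total ['H85P', 'I728R', 'S739P']

Answer: H85P,I728R,S739P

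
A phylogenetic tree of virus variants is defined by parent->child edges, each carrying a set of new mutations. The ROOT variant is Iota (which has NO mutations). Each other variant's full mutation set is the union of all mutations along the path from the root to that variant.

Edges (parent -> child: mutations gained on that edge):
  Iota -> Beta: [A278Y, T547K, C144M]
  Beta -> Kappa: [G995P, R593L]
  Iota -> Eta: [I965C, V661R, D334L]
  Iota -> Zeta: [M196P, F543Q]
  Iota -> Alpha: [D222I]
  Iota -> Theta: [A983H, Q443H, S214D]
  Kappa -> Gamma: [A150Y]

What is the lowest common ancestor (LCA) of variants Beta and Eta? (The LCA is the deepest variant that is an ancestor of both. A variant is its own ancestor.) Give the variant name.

Answer: Iota

Derivation:
Path from root to Beta: Iota -> Beta
  ancestors of Beta: {Iota, Beta}
Path from root to Eta: Iota -> Eta
  ancestors of Eta: {Iota, Eta}
Common ancestors: {Iota}
Walk up from Eta: Eta (not in ancestors of Beta), Iota (in ancestors of Beta)
Deepest common ancestor (LCA) = Iota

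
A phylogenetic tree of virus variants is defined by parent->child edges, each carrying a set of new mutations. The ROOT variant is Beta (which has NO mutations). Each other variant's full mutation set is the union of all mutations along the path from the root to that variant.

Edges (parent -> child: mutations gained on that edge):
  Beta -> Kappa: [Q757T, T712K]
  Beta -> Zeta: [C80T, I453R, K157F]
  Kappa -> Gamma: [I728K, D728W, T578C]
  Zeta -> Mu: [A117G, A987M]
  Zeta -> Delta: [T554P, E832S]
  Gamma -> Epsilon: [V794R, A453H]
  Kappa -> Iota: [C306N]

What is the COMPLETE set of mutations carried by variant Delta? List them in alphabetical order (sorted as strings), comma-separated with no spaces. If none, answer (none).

Answer: C80T,E832S,I453R,K157F,T554P

Derivation:
At Beta: gained [] -> total []
At Zeta: gained ['C80T', 'I453R', 'K157F'] -> total ['C80T', 'I453R', 'K157F']
At Delta: gained ['T554P', 'E832S'] -> total ['C80T', 'E832S', 'I453R', 'K157F', 'T554P']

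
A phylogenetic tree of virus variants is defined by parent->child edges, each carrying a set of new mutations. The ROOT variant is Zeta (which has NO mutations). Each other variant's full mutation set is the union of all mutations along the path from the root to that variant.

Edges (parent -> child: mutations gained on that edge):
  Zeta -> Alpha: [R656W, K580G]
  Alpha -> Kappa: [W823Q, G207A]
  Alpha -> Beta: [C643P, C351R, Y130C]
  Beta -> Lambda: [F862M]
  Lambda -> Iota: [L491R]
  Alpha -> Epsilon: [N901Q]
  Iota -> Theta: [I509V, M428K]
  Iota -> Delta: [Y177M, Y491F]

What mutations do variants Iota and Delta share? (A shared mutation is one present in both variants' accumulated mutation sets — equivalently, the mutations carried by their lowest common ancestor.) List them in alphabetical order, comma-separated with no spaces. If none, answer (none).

Answer: C351R,C643P,F862M,K580G,L491R,R656W,Y130C

Derivation:
Accumulating mutations along path to Iota:
  At Zeta: gained [] -> total []
  At Alpha: gained ['R656W', 'K580G'] -> total ['K580G', 'R656W']
  At Beta: gained ['C643P', 'C351R', 'Y130C'] -> total ['C351R', 'C643P', 'K580G', 'R656W', 'Y130C']
  At Lambda: gained ['F862M'] -> total ['C351R', 'C643P', 'F862M', 'K580G', 'R656W', 'Y130C']
  At Iota: gained ['L491R'] -> total ['C351R', 'C643P', 'F862M', 'K580G', 'L491R', 'R656W', 'Y130C']
Mutations(Iota) = ['C351R', 'C643P', 'F862M', 'K580G', 'L491R', 'R656W', 'Y130C']
Accumulating mutations along path to Delta:
  At Zeta: gained [] -> total []
  At Alpha: gained ['R656W', 'K580G'] -> total ['K580G', 'R656W']
  At Beta: gained ['C643P', 'C351R', 'Y130C'] -> total ['C351R', 'C643P', 'K580G', 'R656W', 'Y130C']
  At Lambda: gained ['F862M'] -> total ['C351R', 'C643P', 'F862M', 'K580G', 'R656W', 'Y130C']
  At Iota: gained ['L491R'] -> total ['C351R', 'C643P', 'F862M', 'K580G', 'L491R', 'R656W', 'Y130C']
  At Delta: gained ['Y177M', 'Y491F'] -> total ['C351R', 'C643P', 'F862M', 'K580G', 'L491R', 'R656W', 'Y130C', 'Y177M', 'Y491F']
Mutations(Delta) = ['C351R', 'C643P', 'F862M', 'K580G', 'L491R', 'R656W', 'Y130C', 'Y177M', 'Y491F']
Intersection: ['C351R', 'C643P', 'F862M', 'K580G', 'L491R', 'R656W', 'Y130C'] ∩ ['C351R', 'C643P', 'F862M', 'K580G', 'L491R', 'R656W', 'Y130C', 'Y177M', 'Y491F'] = ['C351R', 'C643P', 'F862M', 'K580G', 'L491R', 'R656W', 'Y130C']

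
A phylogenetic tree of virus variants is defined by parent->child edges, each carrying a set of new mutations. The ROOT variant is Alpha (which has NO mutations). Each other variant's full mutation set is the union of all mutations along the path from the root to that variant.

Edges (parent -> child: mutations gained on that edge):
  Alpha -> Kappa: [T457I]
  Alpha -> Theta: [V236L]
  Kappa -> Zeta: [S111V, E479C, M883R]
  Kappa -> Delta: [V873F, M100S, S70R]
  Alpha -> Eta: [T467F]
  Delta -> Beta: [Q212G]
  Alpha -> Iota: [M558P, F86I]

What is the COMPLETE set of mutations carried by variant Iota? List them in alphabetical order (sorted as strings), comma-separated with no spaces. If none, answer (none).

Answer: F86I,M558P

Derivation:
At Alpha: gained [] -> total []
At Iota: gained ['M558P', 'F86I'] -> total ['F86I', 'M558P']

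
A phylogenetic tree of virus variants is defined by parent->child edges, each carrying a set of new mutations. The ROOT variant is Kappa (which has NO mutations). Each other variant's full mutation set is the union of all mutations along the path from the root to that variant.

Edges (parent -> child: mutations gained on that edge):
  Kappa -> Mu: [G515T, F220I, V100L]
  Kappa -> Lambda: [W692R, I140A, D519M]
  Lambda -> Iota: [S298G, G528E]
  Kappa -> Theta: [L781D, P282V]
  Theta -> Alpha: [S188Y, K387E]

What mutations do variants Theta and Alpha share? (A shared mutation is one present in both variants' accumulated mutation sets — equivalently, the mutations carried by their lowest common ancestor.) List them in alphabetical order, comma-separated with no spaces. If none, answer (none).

Accumulating mutations along path to Theta:
  At Kappa: gained [] -> total []
  At Theta: gained ['L781D', 'P282V'] -> total ['L781D', 'P282V']
Mutations(Theta) = ['L781D', 'P282V']
Accumulating mutations along path to Alpha:
  At Kappa: gained [] -> total []
  At Theta: gained ['L781D', 'P282V'] -> total ['L781D', 'P282V']
  At Alpha: gained ['S188Y', 'K387E'] -> total ['K387E', 'L781D', 'P282V', 'S188Y']
Mutations(Alpha) = ['K387E', 'L781D', 'P282V', 'S188Y']
Intersection: ['L781D', 'P282V'] ∩ ['K387E', 'L781D', 'P282V', 'S188Y'] = ['L781D', 'P282V']

Answer: L781D,P282V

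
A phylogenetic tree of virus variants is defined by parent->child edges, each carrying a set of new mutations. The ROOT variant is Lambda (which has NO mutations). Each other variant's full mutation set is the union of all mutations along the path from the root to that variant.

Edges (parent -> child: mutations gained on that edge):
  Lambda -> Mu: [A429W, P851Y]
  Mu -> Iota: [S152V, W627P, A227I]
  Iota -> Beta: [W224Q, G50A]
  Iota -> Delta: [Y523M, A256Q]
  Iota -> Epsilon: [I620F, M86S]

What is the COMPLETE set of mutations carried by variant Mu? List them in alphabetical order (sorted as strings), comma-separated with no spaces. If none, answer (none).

At Lambda: gained [] -> total []
At Mu: gained ['A429W', 'P851Y'] -> total ['A429W', 'P851Y']

Answer: A429W,P851Y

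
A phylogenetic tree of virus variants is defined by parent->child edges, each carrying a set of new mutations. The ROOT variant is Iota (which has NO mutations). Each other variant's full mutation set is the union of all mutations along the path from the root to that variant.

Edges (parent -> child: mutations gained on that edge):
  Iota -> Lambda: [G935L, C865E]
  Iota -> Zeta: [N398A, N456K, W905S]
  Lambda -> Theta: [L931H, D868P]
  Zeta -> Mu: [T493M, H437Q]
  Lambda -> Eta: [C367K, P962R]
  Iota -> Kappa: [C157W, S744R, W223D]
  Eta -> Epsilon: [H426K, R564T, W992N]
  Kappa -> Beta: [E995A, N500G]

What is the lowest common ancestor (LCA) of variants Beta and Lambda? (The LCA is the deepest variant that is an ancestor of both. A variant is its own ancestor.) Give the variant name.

Path from root to Beta: Iota -> Kappa -> Beta
  ancestors of Beta: {Iota, Kappa, Beta}
Path from root to Lambda: Iota -> Lambda
  ancestors of Lambda: {Iota, Lambda}
Common ancestors: {Iota}
Walk up from Lambda: Lambda (not in ancestors of Beta), Iota (in ancestors of Beta)
Deepest common ancestor (LCA) = Iota

Answer: Iota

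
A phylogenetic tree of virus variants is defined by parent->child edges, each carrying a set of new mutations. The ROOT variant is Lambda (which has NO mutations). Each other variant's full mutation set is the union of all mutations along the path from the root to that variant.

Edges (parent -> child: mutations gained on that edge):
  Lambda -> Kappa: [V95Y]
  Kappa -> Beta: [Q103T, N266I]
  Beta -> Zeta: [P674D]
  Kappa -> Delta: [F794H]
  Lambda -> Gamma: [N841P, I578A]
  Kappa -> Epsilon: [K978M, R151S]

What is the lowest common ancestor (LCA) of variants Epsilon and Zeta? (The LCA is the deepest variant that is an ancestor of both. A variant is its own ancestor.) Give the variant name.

Path from root to Epsilon: Lambda -> Kappa -> Epsilon
  ancestors of Epsilon: {Lambda, Kappa, Epsilon}
Path from root to Zeta: Lambda -> Kappa -> Beta -> Zeta
  ancestors of Zeta: {Lambda, Kappa, Beta, Zeta}
Common ancestors: {Lambda, Kappa}
Walk up from Zeta: Zeta (not in ancestors of Epsilon), Beta (not in ancestors of Epsilon), Kappa (in ancestors of Epsilon), Lambda (in ancestors of Epsilon)
Deepest common ancestor (LCA) = Kappa

Answer: Kappa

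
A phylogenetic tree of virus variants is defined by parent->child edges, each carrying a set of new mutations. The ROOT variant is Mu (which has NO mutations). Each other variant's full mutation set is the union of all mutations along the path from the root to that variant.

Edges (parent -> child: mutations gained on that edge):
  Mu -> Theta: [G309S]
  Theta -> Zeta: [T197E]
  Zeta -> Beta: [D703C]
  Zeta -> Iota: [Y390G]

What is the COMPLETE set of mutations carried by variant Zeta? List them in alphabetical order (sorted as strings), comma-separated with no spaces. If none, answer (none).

At Mu: gained [] -> total []
At Theta: gained ['G309S'] -> total ['G309S']
At Zeta: gained ['T197E'] -> total ['G309S', 'T197E']

Answer: G309S,T197E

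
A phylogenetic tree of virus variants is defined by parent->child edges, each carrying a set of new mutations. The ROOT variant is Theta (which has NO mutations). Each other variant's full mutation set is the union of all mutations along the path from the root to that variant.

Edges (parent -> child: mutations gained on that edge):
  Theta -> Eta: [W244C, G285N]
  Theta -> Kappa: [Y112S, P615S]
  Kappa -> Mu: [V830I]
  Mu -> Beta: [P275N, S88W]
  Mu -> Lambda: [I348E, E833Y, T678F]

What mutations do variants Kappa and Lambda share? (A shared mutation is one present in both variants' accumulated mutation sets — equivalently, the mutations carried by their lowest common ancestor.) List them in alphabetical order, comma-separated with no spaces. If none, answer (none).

Answer: P615S,Y112S

Derivation:
Accumulating mutations along path to Kappa:
  At Theta: gained [] -> total []
  At Kappa: gained ['Y112S', 'P615S'] -> total ['P615S', 'Y112S']
Mutations(Kappa) = ['P615S', 'Y112S']
Accumulating mutations along path to Lambda:
  At Theta: gained [] -> total []
  At Kappa: gained ['Y112S', 'P615S'] -> total ['P615S', 'Y112S']
  At Mu: gained ['V830I'] -> total ['P615S', 'V830I', 'Y112S']
  At Lambda: gained ['I348E', 'E833Y', 'T678F'] -> total ['E833Y', 'I348E', 'P615S', 'T678F', 'V830I', 'Y112S']
Mutations(Lambda) = ['E833Y', 'I348E', 'P615S', 'T678F', 'V830I', 'Y112S']
Intersection: ['P615S', 'Y112S'] ∩ ['E833Y', 'I348E', 'P615S', 'T678F', 'V830I', 'Y112S'] = ['P615S', 'Y112S']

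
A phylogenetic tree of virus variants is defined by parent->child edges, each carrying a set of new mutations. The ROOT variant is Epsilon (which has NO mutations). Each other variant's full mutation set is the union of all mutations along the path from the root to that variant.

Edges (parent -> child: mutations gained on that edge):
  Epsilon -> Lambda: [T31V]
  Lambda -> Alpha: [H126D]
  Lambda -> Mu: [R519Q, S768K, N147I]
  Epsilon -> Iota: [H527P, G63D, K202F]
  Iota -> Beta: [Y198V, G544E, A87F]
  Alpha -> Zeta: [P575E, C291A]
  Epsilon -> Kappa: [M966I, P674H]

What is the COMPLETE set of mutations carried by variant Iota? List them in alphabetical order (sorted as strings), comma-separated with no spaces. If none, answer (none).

Answer: G63D,H527P,K202F

Derivation:
At Epsilon: gained [] -> total []
At Iota: gained ['H527P', 'G63D', 'K202F'] -> total ['G63D', 'H527P', 'K202F']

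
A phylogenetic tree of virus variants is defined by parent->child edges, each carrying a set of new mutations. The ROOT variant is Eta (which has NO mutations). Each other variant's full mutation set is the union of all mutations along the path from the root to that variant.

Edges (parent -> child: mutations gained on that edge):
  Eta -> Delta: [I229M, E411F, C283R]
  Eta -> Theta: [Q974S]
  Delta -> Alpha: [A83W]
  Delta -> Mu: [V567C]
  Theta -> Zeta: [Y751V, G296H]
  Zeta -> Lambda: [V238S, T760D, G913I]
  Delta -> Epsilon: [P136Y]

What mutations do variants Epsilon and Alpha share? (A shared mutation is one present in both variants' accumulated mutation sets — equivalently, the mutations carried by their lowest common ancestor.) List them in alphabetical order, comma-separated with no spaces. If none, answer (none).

Answer: C283R,E411F,I229M

Derivation:
Accumulating mutations along path to Epsilon:
  At Eta: gained [] -> total []
  At Delta: gained ['I229M', 'E411F', 'C283R'] -> total ['C283R', 'E411F', 'I229M']
  At Epsilon: gained ['P136Y'] -> total ['C283R', 'E411F', 'I229M', 'P136Y']
Mutations(Epsilon) = ['C283R', 'E411F', 'I229M', 'P136Y']
Accumulating mutations along path to Alpha:
  At Eta: gained [] -> total []
  At Delta: gained ['I229M', 'E411F', 'C283R'] -> total ['C283R', 'E411F', 'I229M']
  At Alpha: gained ['A83W'] -> total ['A83W', 'C283R', 'E411F', 'I229M']
Mutations(Alpha) = ['A83W', 'C283R', 'E411F', 'I229M']
Intersection: ['C283R', 'E411F', 'I229M', 'P136Y'] ∩ ['A83W', 'C283R', 'E411F', 'I229M'] = ['C283R', 'E411F', 'I229M']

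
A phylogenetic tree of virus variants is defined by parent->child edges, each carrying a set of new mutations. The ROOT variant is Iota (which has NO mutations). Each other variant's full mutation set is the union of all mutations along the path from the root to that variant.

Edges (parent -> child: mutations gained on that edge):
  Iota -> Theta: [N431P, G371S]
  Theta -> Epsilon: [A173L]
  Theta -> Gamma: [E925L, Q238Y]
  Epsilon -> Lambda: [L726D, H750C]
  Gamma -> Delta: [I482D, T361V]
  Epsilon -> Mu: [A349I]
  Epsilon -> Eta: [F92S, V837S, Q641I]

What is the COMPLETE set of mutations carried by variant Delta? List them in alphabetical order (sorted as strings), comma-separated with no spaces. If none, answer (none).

Answer: E925L,G371S,I482D,N431P,Q238Y,T361V

Derivation:
At Iota: gained [] -> total []
At Theta: gained ['N431P', 'G371S'] -> total ['G371S', 'N431P']
At Gamma: gained ['E925L', 'Q238Y'] -> total ['E925L', 'G371S', 'N431P', 'Q238Y']
At Delta: gained ['I482D', 'T361V'] -> total ['E925L', 'G371S', 'I482D', 'N431P', 'Q238Y', 'T361V']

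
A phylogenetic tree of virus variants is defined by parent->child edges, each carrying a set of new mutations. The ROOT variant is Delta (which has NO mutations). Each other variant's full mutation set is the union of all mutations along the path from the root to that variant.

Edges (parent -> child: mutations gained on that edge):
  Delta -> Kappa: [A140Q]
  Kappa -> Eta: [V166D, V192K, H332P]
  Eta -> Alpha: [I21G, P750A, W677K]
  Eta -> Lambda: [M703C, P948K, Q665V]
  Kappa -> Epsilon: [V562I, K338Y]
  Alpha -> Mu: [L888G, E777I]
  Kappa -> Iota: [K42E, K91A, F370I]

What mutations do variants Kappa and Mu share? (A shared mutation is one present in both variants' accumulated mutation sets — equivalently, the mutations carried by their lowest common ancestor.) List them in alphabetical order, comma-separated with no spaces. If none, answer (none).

Accumulating mutations along path to Kappa:
  At Delta: gained [] -> total []
  At Kappa: gained ['A140Q'] -> total ['A140Q']
Mutations(Kappa) = ['A140Q']
Accumulating mutations along path to Mu:
  At Delta: gained [] -> total []
  At Kappa: gained ['A140Q'] -> total ['A140Q']
  At Eta: gained ['V166D', 'V192K', 'H332P'] -> total ['A140Q', 'H332P', 'V166D', 'V192K']
  At Alpha: gained ['I21G', 'P750A', 'W677K'] -> total ['A140Q', 'H332P', 'I21G', 'P750A', 'V166D', 'V192K', 'W677K']
  At Mu: gained ['L888G', 'E777I'] -> total ['A140Q', 'E777I', 'H332P', 'I21G', 'L888G', 'P750A', 'V166D', 'V192K', 'W677K']
Mutations(Mu) = ['A140Q', 'E777I', 'H332P', 'I21G', 'L888G', 'P750A', 'V166D', 'V192K', 'W677K']
Intersection: ['A140Q'] ∩ ['A140Q', 'E777I', 'H332P', 'I21G', 'L888G', 'P750A', 'V166D', 'V192K', 'W677K'] = ['A140Q']

Answer: A140Q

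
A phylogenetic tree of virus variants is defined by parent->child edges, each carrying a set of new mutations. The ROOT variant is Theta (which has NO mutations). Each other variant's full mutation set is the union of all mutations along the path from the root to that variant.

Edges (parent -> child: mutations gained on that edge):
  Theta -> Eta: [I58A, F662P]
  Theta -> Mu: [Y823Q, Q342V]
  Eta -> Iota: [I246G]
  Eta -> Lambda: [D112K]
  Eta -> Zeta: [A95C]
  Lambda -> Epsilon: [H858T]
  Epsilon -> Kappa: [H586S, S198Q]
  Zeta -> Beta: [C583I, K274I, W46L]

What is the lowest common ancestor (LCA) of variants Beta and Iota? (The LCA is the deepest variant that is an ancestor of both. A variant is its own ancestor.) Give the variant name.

Path from root to Beta: Theta -> Eta -> Zeta -> Beta
  ancestors of Beta: {Theta, Eta, Zeta, Beta}
Path from root to Iota: Theta -> Eta -> Iota
  ancestors of Iota: {Theta, Eta, Iota}
Common ancestors: {Theta, Eta}
Walk up from Iota: Iota (not in ancestors of Beta), Eta (in ancestors of Beta), Theta (in ancestors of Beta)
Deepest common ancestor (LCA) = Eta

Answer: Eta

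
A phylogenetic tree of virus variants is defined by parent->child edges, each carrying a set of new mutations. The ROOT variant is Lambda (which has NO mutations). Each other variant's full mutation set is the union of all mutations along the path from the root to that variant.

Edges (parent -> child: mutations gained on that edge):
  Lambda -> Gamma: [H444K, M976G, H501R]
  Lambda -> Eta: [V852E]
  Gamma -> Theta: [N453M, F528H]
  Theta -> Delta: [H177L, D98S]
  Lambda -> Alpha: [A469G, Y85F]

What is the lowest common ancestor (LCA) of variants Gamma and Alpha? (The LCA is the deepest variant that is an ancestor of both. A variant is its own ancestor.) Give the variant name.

Path from root to Gamma: Lambda -> Gamma
  ancestors of Gamma: {Lambda, Gamma}
Path from root to Alpha: Lambda -> Alpha
  ancestors of Alpha: {Lambda, Alpha}
Common ancestors: {Lambda}
Walk up from Alpha: Alpha (not in ancestors of Gamma), Lambda (in ancestors of Gamma)
Deepest common ancestor (LCA) = Lambda

Answer: Lambda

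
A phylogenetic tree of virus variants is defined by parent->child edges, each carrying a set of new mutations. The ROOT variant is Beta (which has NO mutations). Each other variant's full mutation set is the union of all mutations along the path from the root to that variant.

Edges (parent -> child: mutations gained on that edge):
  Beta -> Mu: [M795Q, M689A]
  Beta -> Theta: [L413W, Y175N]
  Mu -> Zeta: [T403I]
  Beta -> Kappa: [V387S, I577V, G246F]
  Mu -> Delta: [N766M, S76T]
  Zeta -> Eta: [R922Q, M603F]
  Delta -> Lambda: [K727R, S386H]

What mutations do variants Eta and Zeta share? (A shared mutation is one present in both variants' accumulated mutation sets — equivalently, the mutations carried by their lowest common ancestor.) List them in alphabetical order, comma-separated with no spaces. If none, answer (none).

Accumulating mutations along path to Eta:
  At Beta: gained [] -> total []
  At Mu: gained ['M795Q', 'M689A'] -> total ['M689A', 'M795Q']
  At Zeta: gained ['T403I'] -> total ['M689A', 'M795Q', 'T403I']
  At Eta: gained ['R922Q', 'M603F'] -> total ['M603F', 'M689A', 'M795Q', 'R922Q', 'T403I']
Mutations(Eta) = ['M603F', 'M689A', 'M795Q', 'R922Q', 'T403I']
Accumulating mutations along path to Zeta:
  At Beta: gained [] -> total []
  At Mu: gained ['M795Q', 'M689A'] -> total ['M689A', 'M795Q']
  At Zeta: gained ['T403I'] -> total ['M689A', 'M795Q', 'T403I']
Mutations(Zeta) = ['M689A', 'M795Q', 'T403I']
Intersection: ['M603F', 'M689A', 'M795Q', 'R922Q', 'T403I'] ∩ ['M689A', 'M795Q', 'T403I'] = ['M689A', 'M795Q', 'T403I']

Answer: M689A,M795Q,T403I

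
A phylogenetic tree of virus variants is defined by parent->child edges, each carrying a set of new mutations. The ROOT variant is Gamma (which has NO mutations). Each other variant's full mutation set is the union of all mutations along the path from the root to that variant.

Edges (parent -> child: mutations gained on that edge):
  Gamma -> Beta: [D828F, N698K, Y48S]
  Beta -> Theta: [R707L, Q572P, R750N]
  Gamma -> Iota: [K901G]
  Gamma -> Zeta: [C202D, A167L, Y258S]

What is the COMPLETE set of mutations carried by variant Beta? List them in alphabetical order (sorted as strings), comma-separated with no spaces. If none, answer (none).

Answer: D828F,N698K,Y48S

Derivation:
At Gamma: gained [] -> total []
At Beta: gained ['D828F', 'N698K', 'Y48S'] -> total ['D828F', 'N698K', 'Y48S']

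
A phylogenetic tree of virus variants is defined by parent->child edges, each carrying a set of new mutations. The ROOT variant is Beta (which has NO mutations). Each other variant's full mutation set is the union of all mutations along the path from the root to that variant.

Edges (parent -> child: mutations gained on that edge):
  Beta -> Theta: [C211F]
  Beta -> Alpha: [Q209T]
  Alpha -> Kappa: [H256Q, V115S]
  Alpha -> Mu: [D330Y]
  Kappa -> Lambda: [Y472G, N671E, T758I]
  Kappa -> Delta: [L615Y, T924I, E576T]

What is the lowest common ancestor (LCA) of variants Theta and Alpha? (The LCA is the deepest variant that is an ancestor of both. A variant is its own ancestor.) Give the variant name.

Answer: Beta

Derivation:
Path from root to Theta: Beta -> Theta
  ancestors of Theta: {Beta, Theta}
Path from root to Alpha: Beta -> Alpha
  ancestors of Alpha: {Beta, Alpha}
Common ancestors: {Beta}
Walk up from Alpha: Alpha (not in ancestors of Theta), Beta (in ancestors of Theta)
Deepest common ancestor (LCA) = Beta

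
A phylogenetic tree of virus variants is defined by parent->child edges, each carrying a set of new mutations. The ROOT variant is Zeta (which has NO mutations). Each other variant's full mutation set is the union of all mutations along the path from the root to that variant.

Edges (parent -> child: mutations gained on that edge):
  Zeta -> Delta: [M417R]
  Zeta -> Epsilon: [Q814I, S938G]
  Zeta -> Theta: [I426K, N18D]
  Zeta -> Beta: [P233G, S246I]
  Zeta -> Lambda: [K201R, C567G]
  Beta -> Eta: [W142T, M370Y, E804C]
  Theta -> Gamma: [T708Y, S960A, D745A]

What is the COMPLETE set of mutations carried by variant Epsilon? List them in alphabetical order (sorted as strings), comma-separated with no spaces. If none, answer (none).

Answer: Q814I,S938G

Derivation:
At Zeta: gained [] -> total []
At Epsilon: gained ['Q814I', 'S938G'] -> total ['Q814I', 'S938G']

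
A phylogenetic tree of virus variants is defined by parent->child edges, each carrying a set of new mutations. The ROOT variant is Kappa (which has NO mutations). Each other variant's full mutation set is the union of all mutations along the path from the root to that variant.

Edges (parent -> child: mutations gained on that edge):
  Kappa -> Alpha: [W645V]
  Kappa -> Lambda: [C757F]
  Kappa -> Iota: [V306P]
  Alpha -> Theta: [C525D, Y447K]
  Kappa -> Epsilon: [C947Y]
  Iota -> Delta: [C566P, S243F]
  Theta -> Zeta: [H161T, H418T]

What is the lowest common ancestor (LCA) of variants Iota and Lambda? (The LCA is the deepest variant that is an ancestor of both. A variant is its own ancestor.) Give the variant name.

Path from root to Iota: Kappa -> Iota
  ancestors of Iota: {Kappa, Iota}
Path from root to Lambda: Kappa -> Lambda
  ancestors of Lambda: {Kappa, Lambda}
Common ancestors: {Kappa}
Walk up from Lambda: Lambda (not in ancestors of Iota), Kappa (in ancestors of Iota)
Deepest common ancestor (LCA) = Kappa

Answer: Kappa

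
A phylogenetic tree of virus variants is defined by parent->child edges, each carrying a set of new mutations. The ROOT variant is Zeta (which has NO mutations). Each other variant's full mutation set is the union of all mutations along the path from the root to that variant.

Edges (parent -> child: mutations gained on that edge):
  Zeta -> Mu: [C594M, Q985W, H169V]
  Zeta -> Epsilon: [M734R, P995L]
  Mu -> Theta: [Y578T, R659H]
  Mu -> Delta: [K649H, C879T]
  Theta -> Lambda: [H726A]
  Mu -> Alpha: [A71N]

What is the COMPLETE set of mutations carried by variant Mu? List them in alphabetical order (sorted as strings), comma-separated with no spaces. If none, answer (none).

At Zeta: gained [] -> total []
At Mu: gained ['C594M', 'Q985W', 'H169V'] -> total ['C594M', 'H169V', 'Q985W']

Answer: C594M,H169V,Q985W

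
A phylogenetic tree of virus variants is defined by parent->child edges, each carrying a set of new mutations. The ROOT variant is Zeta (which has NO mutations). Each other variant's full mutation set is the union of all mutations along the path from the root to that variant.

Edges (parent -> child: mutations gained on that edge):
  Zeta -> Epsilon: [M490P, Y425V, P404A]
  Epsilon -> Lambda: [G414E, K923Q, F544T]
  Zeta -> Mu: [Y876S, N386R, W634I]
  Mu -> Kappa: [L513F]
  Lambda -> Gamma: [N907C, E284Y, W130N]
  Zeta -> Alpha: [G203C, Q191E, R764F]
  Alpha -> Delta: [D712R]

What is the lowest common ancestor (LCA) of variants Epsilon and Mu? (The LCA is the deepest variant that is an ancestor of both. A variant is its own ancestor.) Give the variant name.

Answer: Zeta

Derivation:
Path from root to Epsilon: Zeta -> Epsilon
  ancestors of Epsilon: {Zeta, Epsilon}
Path from root to Mu: Zeta -> Mu
  ancestors of Mu: {Zeta, Mu}
Common ancestors: {Zeta}
Walk up from Mu: Mu (not in ancestors of Epsilon), Zeta (in ancestors of Epsilon)
Deepest common ancestor (LCA) = Zeta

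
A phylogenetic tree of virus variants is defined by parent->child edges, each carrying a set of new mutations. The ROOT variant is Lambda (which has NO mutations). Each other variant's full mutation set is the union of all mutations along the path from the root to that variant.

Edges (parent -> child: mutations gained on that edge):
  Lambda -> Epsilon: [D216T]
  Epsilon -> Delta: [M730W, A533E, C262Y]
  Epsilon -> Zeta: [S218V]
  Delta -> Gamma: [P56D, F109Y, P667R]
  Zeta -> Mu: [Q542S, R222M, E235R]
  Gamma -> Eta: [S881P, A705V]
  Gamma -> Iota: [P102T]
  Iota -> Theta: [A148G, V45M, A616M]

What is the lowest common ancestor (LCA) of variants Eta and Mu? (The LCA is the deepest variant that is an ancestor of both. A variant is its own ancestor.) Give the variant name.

Answer: Epsilon

Derivation:
Path from root to Eta: Lambda -> Epsilon -> Delta -> Gamma -> Eta
  ancestors of Eta: {Lambda, Epsilon, Delta, Gamma, Eta}
Path from root to Mu: Lambda -> Epsilon -> Zeta -> Mu
  ancestors of Mu: {Lambda, Epsilon, Zeta, Mu}
Common ancestors: {Lambda, Epsilon}
Walk up from Mu: Mu (not in ancestors of Eta), Zeta (not in ancestors of Eta), Epsilon (in ancestors of Eta), Lambda (in ancestors of Eta)
Deepest common ancestor (LCA) = Epsilon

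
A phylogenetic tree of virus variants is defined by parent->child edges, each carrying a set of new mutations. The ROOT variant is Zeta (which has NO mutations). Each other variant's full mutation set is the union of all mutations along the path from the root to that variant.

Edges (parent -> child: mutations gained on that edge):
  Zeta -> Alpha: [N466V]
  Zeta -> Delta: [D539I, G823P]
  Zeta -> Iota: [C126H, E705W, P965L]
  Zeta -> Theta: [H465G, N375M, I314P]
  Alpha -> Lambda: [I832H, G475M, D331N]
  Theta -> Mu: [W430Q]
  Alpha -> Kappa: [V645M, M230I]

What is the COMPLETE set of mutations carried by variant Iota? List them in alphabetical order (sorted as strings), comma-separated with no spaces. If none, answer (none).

Answer: C126H,E705W,P965L

Derivation:
At Zeta: gained [] -> total []
At Iota: gained ['C126H', 'E705W', 'P965L'] -> total ['C126H', 'E705W', 'P965L']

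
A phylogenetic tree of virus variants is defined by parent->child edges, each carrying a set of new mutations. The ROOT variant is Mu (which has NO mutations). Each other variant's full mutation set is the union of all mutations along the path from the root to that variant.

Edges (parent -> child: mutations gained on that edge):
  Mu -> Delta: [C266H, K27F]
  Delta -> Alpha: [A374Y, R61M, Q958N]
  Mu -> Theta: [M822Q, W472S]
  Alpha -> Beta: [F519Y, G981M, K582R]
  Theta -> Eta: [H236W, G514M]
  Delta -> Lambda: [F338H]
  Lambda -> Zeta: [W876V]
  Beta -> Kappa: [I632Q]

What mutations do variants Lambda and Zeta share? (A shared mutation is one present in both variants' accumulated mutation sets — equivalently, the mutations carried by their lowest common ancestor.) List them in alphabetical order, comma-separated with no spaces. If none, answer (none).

Answer: C266H,F338H,K27F

Derivation:
Accumulating mutations along path to Lambda:
  At Mu: gained [] -> total []
  At Delta: gained ['C266H', 'K27F'] -> total ['C266H', 'K27F']
  At Lambda: gained ['F338H'] -> total ['C266H', 'F338H', 'K27F']
Mutations(Lambda) = ['C266H', 'F338H', 'K27F']
Accumulating mutations along path to Zeta:
  At Mu: gained [] -> total []
  At Delta: gained ['C266H', 'K27F'] -> total ['C266H', 'K27F']
  At Lambda: gained ['F338H'] -> total ['C266H', 'F338H', 'K27F']
  At Zeta: gained ['W876V'] -> total ['C266H', 'F338H', 'K27F', 'W876V']
Mutations(Zeta) = ['C266H', 'F338H', 'K27F', 'W876V']
Intersection: ['C266H', 'F338H', 'K27F'] ∩ ['C266H', 'F338H', 'K27F', 'W876V'] = ['C266H', 'F338H', 'K27F']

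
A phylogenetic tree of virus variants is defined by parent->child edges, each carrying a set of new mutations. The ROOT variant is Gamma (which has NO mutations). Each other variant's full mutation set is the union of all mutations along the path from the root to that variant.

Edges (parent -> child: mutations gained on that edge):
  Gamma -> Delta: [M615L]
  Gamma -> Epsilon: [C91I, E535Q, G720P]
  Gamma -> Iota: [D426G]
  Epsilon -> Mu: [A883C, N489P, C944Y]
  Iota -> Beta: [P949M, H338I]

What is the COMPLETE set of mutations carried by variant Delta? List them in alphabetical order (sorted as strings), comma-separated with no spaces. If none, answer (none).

Answer: M615L

Derivation:
At Gamma: gained [] -> total []
At Delta: gained ['M615L'] -> total ['M615L']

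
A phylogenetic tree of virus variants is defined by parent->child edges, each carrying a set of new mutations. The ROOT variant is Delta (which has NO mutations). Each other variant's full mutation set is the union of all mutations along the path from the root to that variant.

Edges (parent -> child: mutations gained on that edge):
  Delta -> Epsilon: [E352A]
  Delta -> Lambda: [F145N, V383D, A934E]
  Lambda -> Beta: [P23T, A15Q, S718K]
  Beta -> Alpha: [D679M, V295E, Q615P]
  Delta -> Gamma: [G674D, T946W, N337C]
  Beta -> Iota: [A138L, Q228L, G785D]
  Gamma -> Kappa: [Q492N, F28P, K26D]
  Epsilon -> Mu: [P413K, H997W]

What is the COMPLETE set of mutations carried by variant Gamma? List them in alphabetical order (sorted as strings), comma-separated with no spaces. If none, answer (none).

Answer: G674D,N337C,T946W

Derivation:
At Delta: gained [] -> total []
At Gamma: gained ['G674D', 'T946W', 'N337C'] -> total ['G674D', 'N337C', 'T946W']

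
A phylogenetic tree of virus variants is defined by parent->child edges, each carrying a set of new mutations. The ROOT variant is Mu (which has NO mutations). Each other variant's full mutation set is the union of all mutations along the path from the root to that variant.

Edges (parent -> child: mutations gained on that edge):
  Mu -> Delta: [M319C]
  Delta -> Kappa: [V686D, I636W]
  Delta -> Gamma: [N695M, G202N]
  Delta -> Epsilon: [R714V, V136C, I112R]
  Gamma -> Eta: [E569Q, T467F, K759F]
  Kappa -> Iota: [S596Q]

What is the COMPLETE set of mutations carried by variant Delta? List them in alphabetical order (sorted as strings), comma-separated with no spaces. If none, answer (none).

Answer: M319C

Derivation:
At Mu: gained [] -> total []
At Delta: gained ['M319C'] -> total ['M319C']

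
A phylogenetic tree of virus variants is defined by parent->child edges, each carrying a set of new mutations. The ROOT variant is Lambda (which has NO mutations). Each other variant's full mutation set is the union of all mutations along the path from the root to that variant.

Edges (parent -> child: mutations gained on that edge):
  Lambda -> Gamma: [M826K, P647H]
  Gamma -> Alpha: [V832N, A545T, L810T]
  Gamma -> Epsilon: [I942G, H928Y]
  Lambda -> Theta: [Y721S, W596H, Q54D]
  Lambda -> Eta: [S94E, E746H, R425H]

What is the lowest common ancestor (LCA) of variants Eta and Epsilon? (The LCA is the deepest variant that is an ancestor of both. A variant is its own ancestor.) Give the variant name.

Answer: Lambda

Derivation:
Path from root to Eta: Lambda -> Eta
  ancestors of Eta: {Lambda, Eta}
Path from root to Epsilon: Lambda -> Gamma -> Epsilon
  ancestors of Epsilon: {Lambda, Gamma, Epsilon}
Common ancestors: {Lambda}
Walk up from Epsilon: Epsilon (not in ancestors of Eta), Gamma (not in ancestors of Eta), Lambda (in ancestors of Eta)
Deepest common ancestor (LCA) = Lambda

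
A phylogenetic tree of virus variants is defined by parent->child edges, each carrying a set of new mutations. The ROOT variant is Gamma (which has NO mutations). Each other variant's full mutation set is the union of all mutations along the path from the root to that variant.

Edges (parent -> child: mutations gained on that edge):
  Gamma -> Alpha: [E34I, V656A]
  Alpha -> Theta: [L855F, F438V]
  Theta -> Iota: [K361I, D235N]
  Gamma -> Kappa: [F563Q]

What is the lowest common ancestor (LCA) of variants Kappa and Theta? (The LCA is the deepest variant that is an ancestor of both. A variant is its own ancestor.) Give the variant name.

Answer: Gamma

Derivation:
Path from root to Kappa: Gamma -> Kappa
  ancestors of Kappa: {Gamma, Kappa}
Path from root to Theta: Gamma -> Alpha -> Theta
  ancestors of Theta: {Gamma, Alpha, Theta}
Common ancestors: {Gamma}
Walk up from Theta: Theta (not in ancestors of Kappa), Alpha (not in ancestors of Kappa), Gamma (in ancestors of Kappa)
Deepest common ancestor (LCA) = Gamma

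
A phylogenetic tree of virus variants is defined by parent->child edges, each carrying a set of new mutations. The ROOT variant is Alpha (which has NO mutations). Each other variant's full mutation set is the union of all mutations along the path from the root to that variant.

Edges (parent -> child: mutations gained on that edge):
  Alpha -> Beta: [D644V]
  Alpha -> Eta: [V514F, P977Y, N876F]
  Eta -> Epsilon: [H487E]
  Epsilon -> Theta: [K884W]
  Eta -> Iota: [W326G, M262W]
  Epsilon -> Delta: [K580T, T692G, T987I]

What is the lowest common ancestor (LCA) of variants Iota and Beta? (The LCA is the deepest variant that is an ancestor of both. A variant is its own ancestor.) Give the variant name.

Path from root to Iota: Alpha -> Eta -> Iota
  ancestors of Iota: {Alpha, Eta, Iota}
Path from root to Beta: Alpha -> Beta
  ancestors of Beta: {Alpha, Beta}
Common ancestors: {Alpha}
Walk up from Beta: Beta (not in ancestors of Iota), Alpha (in ancestors of Iota)
Deepest common ancestor (LCA) = Alpha

Answer: Alpha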